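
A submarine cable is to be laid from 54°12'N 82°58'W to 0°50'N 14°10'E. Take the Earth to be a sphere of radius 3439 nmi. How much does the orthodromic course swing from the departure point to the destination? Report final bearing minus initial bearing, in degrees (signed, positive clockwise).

At departure: θ₁ = atan2(sin Δλ cos φ₂, cos φ₁ sin φ₂ − sin φ₁ cos φ₂ cos Δλ) = 83.72°
At arrival: θ₂ = atan2(sin Δλ cos φ₁, −cos φ₂ sin φ₁ + sin φ₂ cos φ₁ cos Δλ) = 144.44°
Δθ = θ₂ − θ₁ = +60.7°

+60.7°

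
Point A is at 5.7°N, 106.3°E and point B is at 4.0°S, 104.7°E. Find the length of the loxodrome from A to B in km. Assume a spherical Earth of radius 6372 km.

Δψ = ln[tan(π/4+φ₂/2)/tan(π/4+φ₁/2)] = -0.1695;  Δφ = -0.1693 rad,  Δλ = -0.0279 rad
q = Δφ/Δψ = 0.9987
d = R·√(Δφ² + q²Δλ²) = 6372·0.17158 = 1093 km

1093 km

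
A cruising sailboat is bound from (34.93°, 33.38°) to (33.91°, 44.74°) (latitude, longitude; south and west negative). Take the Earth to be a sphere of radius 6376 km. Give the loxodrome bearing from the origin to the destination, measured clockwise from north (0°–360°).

96.2°

Δψ = ln[tan(π/4+φ₂/2)/tan(π/4+φ₁/2)] = -0.0216
Δλ = +0.1983 rad (taken the short way round)
course = atan2(Δλ, Δψ) = 96.21°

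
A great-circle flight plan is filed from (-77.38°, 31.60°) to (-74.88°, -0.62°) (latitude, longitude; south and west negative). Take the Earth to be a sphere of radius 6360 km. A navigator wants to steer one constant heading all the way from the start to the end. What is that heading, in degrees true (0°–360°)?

Δψ = ln[tan(π/4+φ₂/2)/tan(π/4+φ₁/2)] = +0.1825
Δλ = -0.5623 rad (taken the short way round)
course = atan2(Δλ, Δψ) = 287.98°

288.0°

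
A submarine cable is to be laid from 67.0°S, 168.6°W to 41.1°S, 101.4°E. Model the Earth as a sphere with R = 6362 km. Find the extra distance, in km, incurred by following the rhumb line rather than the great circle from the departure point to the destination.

Great circle: cos σ = sin φ₁ sin φ₂ + cos φ₁ cos φ₂ cos Δλ,  σ = 0.9209 rad → d_gc = 5858.7 km
Rhumb line: Δψ = +0.8041, q = Δφ/Δψ = 0.5621, d_rh = R√(Δφ²+q²Δλ²) = 6311.0 km
Excess = 6311.0 − 5858.7 = 452.3 ≈ 452 km

452 km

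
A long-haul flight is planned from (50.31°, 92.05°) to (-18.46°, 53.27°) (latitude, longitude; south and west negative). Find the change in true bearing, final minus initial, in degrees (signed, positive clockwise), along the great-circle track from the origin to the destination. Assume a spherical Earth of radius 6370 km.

At departure: θ₁ = atan2(sin Δλ cos φ₂, cos φ₁ sin φ₂ − sin φ₁ cos φ₂ cos Δλ) = 217.61°
At arrival: θ₂ = atan2(sin Δλ cos φ₁, −cos φ₂ sin φ₁ + sin φ₂ cos φ₁ cos Δλ) = 204.26°
Δθ = θ₂ − θ₁ = -13.3°

-13.3°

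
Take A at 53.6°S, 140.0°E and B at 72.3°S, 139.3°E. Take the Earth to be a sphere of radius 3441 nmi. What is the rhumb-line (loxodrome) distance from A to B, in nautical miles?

Δψ = ln[tan(π/4+φ₂/2)/tan(π/4+φ₁/2)] = -0.7475;  Δφ = -0.3264 rad,  Δλ = -0.0122 rad
q = Δφ/Δψ = 0.4367
d = R·√(Δφ² + q²Δλ²) = 3441·0.32642 = 1123 nmi

1123 nmi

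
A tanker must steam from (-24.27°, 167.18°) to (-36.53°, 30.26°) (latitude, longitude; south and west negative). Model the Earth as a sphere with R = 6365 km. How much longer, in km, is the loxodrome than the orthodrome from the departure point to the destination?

Great circle: cos σ = sin φ₁ sin φ₂ + cos φ₁ cos φ₂ cos Δλ,  σ = 1.8654 rad → d_gc = 11873.3 km
Rhumb line: Δψ = -0.2489, q = Δφ/Δψ = 0.8597, d_rh = R√(Δφ²+q²Δλ²) = 13147.6 km
Excess = 13147.6 − 11873.3 = 1274.3 ≈ 1274 km

1274 km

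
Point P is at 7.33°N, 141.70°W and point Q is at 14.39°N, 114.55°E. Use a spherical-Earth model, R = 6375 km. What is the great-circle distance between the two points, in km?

cos σ = sin φ₁ sin φ₂ + cos φ₁ cos φ₂ cos Δλ
      = sin(7.33°)sin(14.39°) + cos(7.33°)cos(14.39°)cos(-103.75°) = -0.1966
σ = 101.341° → d = Rσ = 6375·1.76873 = 11276 km

11276 km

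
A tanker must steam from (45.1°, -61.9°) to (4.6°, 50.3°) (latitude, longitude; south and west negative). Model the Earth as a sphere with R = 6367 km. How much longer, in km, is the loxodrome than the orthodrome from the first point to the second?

Great circle: cos σ = sin φ₁ sin φ₂ + cos φ₁ cos φ₂ cos Δλ,  σ = 1.7814 rad → d_gc = 11342.1 km
Rhumb line: Δψ = -0.8035, q = Δφ/Δψ = 0.8798, d_rh = R√(Δφ²+q²Δλ²) = 11856.4 km
Excess = 11856.4 − 11342.1 = 514.3 ≈ 514 km

514 km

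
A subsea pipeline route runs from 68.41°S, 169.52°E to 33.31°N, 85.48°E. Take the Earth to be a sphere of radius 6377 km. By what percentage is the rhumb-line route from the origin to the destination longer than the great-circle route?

Great circle: σ = 2.0700 rad → d_gc = Rσ = 13200.3 km
Rhumb: Δφ = +1.7753, Δλ = -1.4668, Δψ = +2.2744, q = Δφ/Δψ = 0.7806 → d_rh = R√(Δφ²+q²Δλ²) = 13471.5 km
Excess = (13471.5 − 13200.3) / 13200.3 = 271.2 / 13200.3 = 2.054% ≈ 2.1%

2.1%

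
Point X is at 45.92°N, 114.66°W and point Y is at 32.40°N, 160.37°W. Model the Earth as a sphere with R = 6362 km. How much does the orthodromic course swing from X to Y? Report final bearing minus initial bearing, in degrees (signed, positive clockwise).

-30.0°

At departure: θ₁ = atan2(sin Δλ cos φ₂, cos φ₁ sin φ₂ − sin φ₁ cos φ₂ cos Δλ) = 265.20°
At arrival: θ₂ = atan2(sin Δλ cos φ₁, −cos φ₂ sin φ₁ + sin φ₂ cos φ₁ cos Δλ) = 235.19°
Δθ = θ₂ − θ₁ = -30.0°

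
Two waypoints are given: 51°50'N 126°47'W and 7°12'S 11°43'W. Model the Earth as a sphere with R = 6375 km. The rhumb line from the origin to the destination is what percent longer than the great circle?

Great circle: σ = 1.9372 rad → d_gc = Rσ = 12349.8 km
Rhumb: Δφ = -1.0303, Δλ = +2.0083, Δψ = -1.1874, q = Δφ/Δψ = 0.8677 → d_rh = R√(Δφ²+q²Δλ²) = 12905.4 km
Excess = (12905.4 − 12349.8) / 12349.8 = 555.6 / 12349.8 = 4.50% ≈ 4.5%

4.5%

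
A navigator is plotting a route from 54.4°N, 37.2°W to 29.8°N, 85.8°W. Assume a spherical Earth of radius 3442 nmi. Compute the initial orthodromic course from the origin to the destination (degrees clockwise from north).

θ = atan2( sin Δλ·cos φ₂ ,  cos φ₁ sin φ₂ − sin φ₁ cos φ₂ cos Δλ )
  = atan2(-0.6509, -0.1773) = 254.76°

254.8°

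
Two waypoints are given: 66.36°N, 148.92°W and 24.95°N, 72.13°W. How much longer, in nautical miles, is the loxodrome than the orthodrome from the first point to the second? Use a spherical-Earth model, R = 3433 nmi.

166 nmi

Great circle: cos σ = sin φ₁ sin φ₂ + cos φ₁ cos φ₂ cos Δλ,  σ = 1.0821 rad → d_gc = 3714.71 nmi
Rhumb line: Δψ = -1.1142, q = Δφ/Δψ = 0.6487, d_rh = R√(Δφ²+q²Δλ²) = 3881.20 nmi
Excess = 3881.20 − 3714.71 = 166.49 ≈ 166 nmi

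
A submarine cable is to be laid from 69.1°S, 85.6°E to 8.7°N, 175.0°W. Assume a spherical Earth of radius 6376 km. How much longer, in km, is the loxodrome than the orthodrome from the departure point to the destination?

Great circle: cos σ = sin φ₁ sin φ₂ + cos φ₁ cos φ₂ cos Δλ,  σ = 1.7710 rad → d_gc = 11292.1 km
Rhumb line: Δψ = +1.8429, q = Δφ/Δψ = 0.7368, d_rh = R√(Δφ²+q²Δλ²) = 11890.5 km
Excess = 11890.5 − 11292.1 = 598.4 ≈ 598 km

598 km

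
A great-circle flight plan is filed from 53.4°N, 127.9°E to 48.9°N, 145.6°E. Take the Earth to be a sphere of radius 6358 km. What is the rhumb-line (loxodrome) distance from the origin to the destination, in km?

1328 km

Rhumb course C = atan2(Δλ, Δψ) with Δψ = ln[tan(π/4+φ₂/2)/tan(π/4+φ₁/2)] = -0.1253, Δλ = +0.3089 → C = 112.08°
d = R·|Δφ| / |cos C| = 6358·0.07854 / 0.37596 = 1328 km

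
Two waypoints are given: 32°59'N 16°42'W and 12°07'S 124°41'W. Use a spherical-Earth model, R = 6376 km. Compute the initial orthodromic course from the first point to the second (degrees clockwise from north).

269.3°

N = sin Δλ·cos φ₂ = -0.9300;  D = cos φ₁ sin φ₂ − sin φ₁ cos φ₂ cos Δλ = -0.0117
initial course = atan2(N, D) = 269.28°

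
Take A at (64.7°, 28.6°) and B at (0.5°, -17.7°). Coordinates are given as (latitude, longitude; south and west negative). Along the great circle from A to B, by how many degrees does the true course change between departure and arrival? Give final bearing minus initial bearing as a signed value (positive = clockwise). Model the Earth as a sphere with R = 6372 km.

At departure: θ₁ = atan2(sin Δλ cos φ₂, cos φ₁ sin φ₂ − sin φ₁ cos φ₂ cos Δλ) = 229.34°
At arrival: θ₂ = atan2(sin Δλ cos φ₁, −cos φ₂ sin φ₁ + sin φ₂ cos φ₁ cos Δλ) = 198.92°
Δθ = θ₂ − θ₁ = -30.4°

-30.4°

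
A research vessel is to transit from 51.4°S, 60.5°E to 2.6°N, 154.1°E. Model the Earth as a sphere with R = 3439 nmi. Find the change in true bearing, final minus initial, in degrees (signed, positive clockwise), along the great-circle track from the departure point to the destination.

-52.6°

Initial bearing θ₁ = atan2(sin Δλ cos φ₂, cos φ₁ sin φ₂ − sin φ₁ cos φ₂ cos Δλ) = 91.19°
Final bearing θ₂ = (initial bearing from the destination back to the start) + 180° = 38.64°
Δθ = θ₂ − θ₁ = -52.6°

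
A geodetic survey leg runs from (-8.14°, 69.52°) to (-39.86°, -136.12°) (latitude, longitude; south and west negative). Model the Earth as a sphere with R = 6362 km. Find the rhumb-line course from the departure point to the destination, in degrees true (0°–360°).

102.9°

Δψ = ln[tan(π/4+φ₂/2)/tan(π/4+φ₁/2)] = -0.6172
Δλ = +2.6941 rad (taken the short way round)
course = atan2(Δλ, Δψ) = 102.90°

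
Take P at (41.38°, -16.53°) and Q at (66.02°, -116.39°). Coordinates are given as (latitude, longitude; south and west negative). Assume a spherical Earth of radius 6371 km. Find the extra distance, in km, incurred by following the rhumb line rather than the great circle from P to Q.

611 km

Great circle: cos σ = sin φ₁ sin φ₂ + cos φ₁ cos φ₂ cos Δλ,  σ = 0.9863 rad → d_gc = 6283.8 km
Rhumb line: Δψ = +0.7547, q = Δφ/Δψ = 0.5698, d_rh = R√(Δφ²+q²Δλ²) = 6894.8 km
Excess = 6894.8 − 6283.8 = 611.0 ≈ 611 km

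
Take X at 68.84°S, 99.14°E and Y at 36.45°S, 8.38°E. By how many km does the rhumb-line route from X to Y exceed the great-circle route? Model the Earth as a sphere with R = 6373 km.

Great circle: cos σ = sin φ₁ sin φ₂ + cos φ₁ cos φ₂ cos Δλ,  σ = 0.9882 rad → d_gc = 6297.66 km
Rhumb line: Δψ = +0.9938, q = Δφ/Δψ = 0.5688, d_rh = R√(Δφ²+q²Δλ²) = 6779.17 km
Excess = 6779.17 − 6297.66 = 481.51 ≈ 482 km

482 km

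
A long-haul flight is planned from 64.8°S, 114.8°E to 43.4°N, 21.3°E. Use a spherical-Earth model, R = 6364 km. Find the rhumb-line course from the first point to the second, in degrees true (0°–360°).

325.1°

Meridional parts: M(φ₁)=-1.4982, M(φ₂)=+0.8424 → ΔM = +2.3406;  Δλ = -1.6319 rad
tan C = Δλ / ΔM = -0.6972 → C = 325.12°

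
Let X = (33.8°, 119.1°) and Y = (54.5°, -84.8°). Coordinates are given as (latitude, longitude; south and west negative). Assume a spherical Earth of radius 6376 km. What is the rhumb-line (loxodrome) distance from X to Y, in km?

12480 km

Rhumb course C = atan2(Δλ, Δψ) with Δψ = ln[tan(π/4+φ₂/2)/tan(π/4+φ₁/2)] = +0.5117, Δλ = +2.7245 → C = 79.36°
d = R·|Δφ| / |cos C| = 6376·0.36128 / 0.18458 = 12480 km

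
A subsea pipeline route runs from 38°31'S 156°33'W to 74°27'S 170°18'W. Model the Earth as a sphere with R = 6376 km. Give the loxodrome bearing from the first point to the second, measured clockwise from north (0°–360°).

190.8°

Meridional parts: M(φ₁)=-0.7295, M(φ₂)=-1.9911 → ΔM = -1.2617;  Δλ = -0.2400 rad
tan C = Δλ / ΔM = +0.1902 → C = 190.77°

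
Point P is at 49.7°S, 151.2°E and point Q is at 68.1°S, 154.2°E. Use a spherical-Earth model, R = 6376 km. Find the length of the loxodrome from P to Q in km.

2054 km

Δψ = ln[tan(π/4+φ₂/2)/tan(π/4+φ₁/2)] = -0.6400;  Δφ = -0.3211 rad,  Δλ = +0.0524 rad
q = Δφ/Δψ = 0.5017
d = R·√(Δφ² + q²Δλ²) = 6376·0.32221 = 2054 km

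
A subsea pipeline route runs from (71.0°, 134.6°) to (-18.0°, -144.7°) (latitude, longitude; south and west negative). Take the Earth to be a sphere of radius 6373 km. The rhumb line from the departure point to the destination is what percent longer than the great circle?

2.9%

Great circle: σ = 1.8154 rad → d_gc = Rσ = 11569.4 km
Rhumb: Δφ = -1.5533, Δλ = +1.4085, Δψ = -2.1072, q = Δφ/Δψ = 0.7372 → d_rh = R√(Δφ²+q²Δλ²) = 11907.3 km
Excess = (11907.3 − 11569.4) / 11569.4 = 337.9 / 11569.4 = 2.92% ≈ 2.9%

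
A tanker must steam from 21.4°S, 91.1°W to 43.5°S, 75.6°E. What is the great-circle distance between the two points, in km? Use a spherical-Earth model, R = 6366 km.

Haversine: a = sin²(Δφ/2)+cos φ₁ cos φ₂ sin²(Δλ/2) = 0.70304;  σ = 2·atan2(√a,√(1−a))
σ = 113.959° → d = Rσ = 6366·1.98896 = 12662 km

12662 km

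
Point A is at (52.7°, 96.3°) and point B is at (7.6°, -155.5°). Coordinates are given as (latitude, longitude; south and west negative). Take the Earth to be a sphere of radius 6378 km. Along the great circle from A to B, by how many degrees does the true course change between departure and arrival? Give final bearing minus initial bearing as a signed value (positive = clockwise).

At departure: θ₁ = atan2(sin Δλ cos φ₂, cos φ₁ sin φ₂ − sin φ₁ cos φ₂ cos Δλ) = 70.88°
At arrival: θ₂ = atan2(sin Δλ cos φ₁, −cos φ₂ sin φ₁ + sin φ₂ cos φ₁ cos Δλ) = 144.72°
Δθ = θ₂ − θ₁ = +73.8°

+73.8°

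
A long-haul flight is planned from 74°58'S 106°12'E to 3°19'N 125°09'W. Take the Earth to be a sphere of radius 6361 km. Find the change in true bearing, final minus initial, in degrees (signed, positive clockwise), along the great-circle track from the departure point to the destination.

Initial bearing θ₁ = atan2(sin Δλ cos φ₂, cos φ₁ sin φ₂ − sin φ₁ cos φ₂ cos Δλ) = 126.98°
Final bearing θ₂ = (initial bearing from the destination back to the start) + 180° = 11.98°
Δθ = θ₂ − θ₁ = -115.0°

-115.0°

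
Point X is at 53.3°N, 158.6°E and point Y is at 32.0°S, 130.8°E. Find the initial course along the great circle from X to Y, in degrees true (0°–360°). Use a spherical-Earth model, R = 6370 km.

203.3°

θ = atan2( sin Δλ·cos φ₂ ,  cos φ₁ sin φ₂ − sin φ₁ cos φ₂ cos Δλ )
  = atan2(-0.3955, -0.9182) = 203.31°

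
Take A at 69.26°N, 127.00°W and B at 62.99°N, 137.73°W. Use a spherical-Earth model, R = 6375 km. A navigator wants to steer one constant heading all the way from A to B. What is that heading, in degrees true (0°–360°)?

214.6°

Meridional parts: M(φ₁)=+1.6983, M(φ₂)=+1.4264 → ΔM = -0.2719;  Δλ = -0.1873 rad
tan C = Δλ / ΔM = +0.6888 → C = 214.56°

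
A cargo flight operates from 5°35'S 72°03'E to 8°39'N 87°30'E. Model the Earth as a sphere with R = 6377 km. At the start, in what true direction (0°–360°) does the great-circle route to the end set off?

θ = atan2( sin Δλ·cos φ₂ ,  cos φ₁ sin φ₂ − sin φ₁ cos φ₂ cos Δλ )
  = atan2(+0.2634, +0.2424) = 47.37°

47.4°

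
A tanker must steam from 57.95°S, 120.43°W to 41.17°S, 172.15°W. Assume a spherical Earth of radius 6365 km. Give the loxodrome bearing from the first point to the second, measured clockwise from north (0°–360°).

Meridional parts: M(φ₁)=-1.2475, M(φ₂)=-0.7898 → ΔM = +0.4577;  Δλ = -0.9027 rad
tan C = Δλ / ΔM = -1.9722 → C = 296.89°

296.9°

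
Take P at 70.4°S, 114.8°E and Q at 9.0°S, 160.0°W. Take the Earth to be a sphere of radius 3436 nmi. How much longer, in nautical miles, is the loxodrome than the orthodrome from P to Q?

Great circle: cos σ = sin φ₁ sin φ₂ + cos φ₁ cos φ₂ cos Δλ,  σ = 1.3948 rad → d_gc = 4792.5 nmi
Rhumb line: Δψ = +1.5983, q = Δφ/Δψ = 0.6705, d_rh = R√(Δφ²+q²Δλ²) = 5029.3 nmi
Excess = 5029.3 − 4792.5 = 236.8 ≈ 237 nmi

237 nmi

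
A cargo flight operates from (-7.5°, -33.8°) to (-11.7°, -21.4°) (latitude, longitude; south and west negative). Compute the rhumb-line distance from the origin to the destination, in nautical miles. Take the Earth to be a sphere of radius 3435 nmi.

Δψ = ln[tan(π/4+φ₂/2)/tan(π/4+φ₁/2)] = -0.0744;  Δφ = -0.0733 rad,  Δλ = +0.2164 rad
q = Δφ/Δψ = 0.9858
d = R·√(Δφ² + q²Δλ²) = 3435·0.22558 = 775 nmi

775 nmi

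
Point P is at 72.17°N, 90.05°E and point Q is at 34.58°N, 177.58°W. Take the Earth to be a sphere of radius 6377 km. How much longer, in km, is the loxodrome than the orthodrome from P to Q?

520 km

Great circle: cos σ = sin φ₁ sin φ₂ + cos φ₁ cos φ₂ cos Δλ,  σ = 1.0123 rad → d_gc = 6455.7 km
Rhumb line: Δψ = -1.2085, q = Δφ/Δψ = 0.5429, d_rh = R√(Δφ²+q²Δλ²) = 6975.3 km
Excess = 6975.3 − 6455.7 = 519.6 ≈ 520 km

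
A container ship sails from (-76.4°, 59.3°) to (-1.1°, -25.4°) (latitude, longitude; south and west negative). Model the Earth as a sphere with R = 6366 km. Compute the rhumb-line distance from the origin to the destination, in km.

10220 km

Rhumb course C = atan2(Δλ, Δψ) with Δψ = ln[tan(π/4+φ₂/2)/tan(π/4+φ₁/2)] = +2.1074, Δλ = -1.4783 → C = 324.95°
d = R·|Δφ| / |cos C| = 6366·1.31423 / 0.81866 = 10220 km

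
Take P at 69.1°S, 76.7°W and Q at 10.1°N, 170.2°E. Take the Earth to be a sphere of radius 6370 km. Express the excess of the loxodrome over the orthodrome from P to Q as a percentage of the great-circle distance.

Great circle: σ = 1.8772 rad → d_gc = Rσ = 11957.7 km
Rhumb: Δφ = +1.3823, Δλ = -1.9740, Δψ = +1.8676, q = Δφ/Δψ = 0.7401 → d_rh = R√(Δφ²+q²Δλ²) = 12811.9 km
Excess = (12811.9 − 11957.7) / 11957.7 = 854.2 / 11957.7 = 7.14% ≈ 7.1%

7.1%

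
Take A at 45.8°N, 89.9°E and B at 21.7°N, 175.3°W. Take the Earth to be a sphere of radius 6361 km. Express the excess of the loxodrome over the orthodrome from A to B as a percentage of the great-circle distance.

4.5%

Great circle: σ = 1.3583 rad → d_gc = Rσ = 8640.3 km
Rhumb: Δφ = -0.4206, Δλ = +1.6546, Δψ = -0.5131, q = Δφ/Δψ = 0.8197 → d_rh = R√(Δφ²+q²Δλ²) = 9032.7 km
Excess = (9032.7 − 8640.3) / 8640.3 = 392.4 / 8640.3 = 4.54% ≈ 4.5%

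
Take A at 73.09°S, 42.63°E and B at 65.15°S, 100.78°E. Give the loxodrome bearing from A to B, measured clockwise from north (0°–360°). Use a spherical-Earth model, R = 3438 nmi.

68.8°

Δψ = ln[tan(π/4+φ₂/2)/tan(π/4+φ₁/2)] = +0.3935
Δλ = +1.0149 rad (taken the short way round)
course = atan2(Δλ, Δψ) = 68.81°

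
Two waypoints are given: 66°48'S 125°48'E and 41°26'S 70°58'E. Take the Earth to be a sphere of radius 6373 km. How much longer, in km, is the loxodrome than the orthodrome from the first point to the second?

115 km

Great circle: cos σ = sin φ₁ sin φ₂ + cos φ₁ cos φ₂ cos Δλ,  σ = 0.6788 rad → d_gc = 4325.8 km
Rhumb line: Δψ = +0.7875, q = Δφ/Δψ = 0.5622, d_rh = R√(Δφ²+q²Δλ²) = 4440.5 km
Excess = 4440.5 − 4325.8 = 114.7 ≈ 115 km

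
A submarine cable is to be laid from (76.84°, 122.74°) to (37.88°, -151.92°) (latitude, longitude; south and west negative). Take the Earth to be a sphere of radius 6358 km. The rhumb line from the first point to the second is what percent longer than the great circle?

7.1%

Great circle: σ = 0.9116 rad → d_gc = Rσ = 5795.9 km
Rhumb: Δφ = -0.6800, Δλ = +1.4895, Δψ = -1.4445, q = Δφ/Δψ = 0.4708 → d_rh = R√(Δφ²+q²Δλ²) = 6210.1 km
Excess = (6210.1 − 5795.9) / 5795.9 = 414.2 / 5795.9 = 7.146% ≈ 7.1%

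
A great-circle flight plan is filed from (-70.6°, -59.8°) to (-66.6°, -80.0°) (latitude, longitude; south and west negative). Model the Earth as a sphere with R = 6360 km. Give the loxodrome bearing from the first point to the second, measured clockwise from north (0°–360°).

Δψ = ln[tan(π/4+φ₂/2)/tan(π/4+φ₁/2)] = +0.1919
Δλ = -0.3526 rad (taken the short way round)
course = atan2(Δλ, Δψ) = 298.56°

298.6°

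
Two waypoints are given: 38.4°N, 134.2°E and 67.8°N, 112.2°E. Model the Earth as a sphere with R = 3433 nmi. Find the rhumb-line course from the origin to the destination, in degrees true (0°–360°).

Δψ = ln[tan(π/4+φ₂/2)/tan(π/4+φ₁/2)] = +0.9018
Δλ = -0.3840 rad (taken the short way round)
course = atan2(Δλ, Δψ) = 336.94°

336.9°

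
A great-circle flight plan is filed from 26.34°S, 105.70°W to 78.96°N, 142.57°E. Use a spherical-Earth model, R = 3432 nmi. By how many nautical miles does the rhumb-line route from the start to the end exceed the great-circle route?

Great circle: cos σ = sin φ₁ sin φ₂ + cos φ₁ cos φ₂ cos Δλ,  σ = 2.0933 rad → d_gc = 7184.1 nmi
Rhumb line: Δψ = +2.8136, q = Δφ/Δψ = 0.6532, d_rh = R√(Δφ²+q²Δλ²) = 7674.3 nmi
Excess = 7674.3 − 7184.1 = 490.2 ≈ 490 nmi

490 nmi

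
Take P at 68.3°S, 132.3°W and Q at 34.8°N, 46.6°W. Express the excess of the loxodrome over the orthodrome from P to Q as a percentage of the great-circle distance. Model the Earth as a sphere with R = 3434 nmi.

Great circle: σ = 2.1031 rad → d_gc = Rσ = 7222.0 nmi
Rhumb: Δφ = +1.7994, Δλ = +1.4957, Δψ = +2.3006, q = Δφ/Δψ = 0.7822 → d_rh = R√(Δφ²+q²Δλ²) = 7370.4 nmi
Excess = (7370.4 − 7222.0) / 7222.0 = 148.4 / 7222.0 = 2.055% ≈ 2.1%

2.1%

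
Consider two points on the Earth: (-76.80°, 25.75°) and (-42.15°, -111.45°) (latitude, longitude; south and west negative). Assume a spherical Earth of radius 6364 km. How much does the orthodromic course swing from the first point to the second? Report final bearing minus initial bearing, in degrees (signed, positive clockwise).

+133.0°

At departure: θ₁ = atan2(sin Δλ cos φ₂, cos φ₁ sin φ₂ − sin φ₁ cos φ₂ cos Δλ) = 216.42°
At arrival: θ₂ = atan2(sin Δλ cos φ₁, −cos φ₂ sin φ₁ + sin φ₂ cos φ₁ cos Δλ) = 349.46°
Δθ = θ₂ − θ₁ = +133.0°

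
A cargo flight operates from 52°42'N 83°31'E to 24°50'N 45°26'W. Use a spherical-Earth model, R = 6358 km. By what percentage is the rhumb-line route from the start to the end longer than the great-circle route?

Great circle: σ = 1.5824 rad → d_gc = Rσ = 10061.1 km
Rhumb: Δφ = -0.4864, Δλ = -2.2506, Δψ = -0.6385, q = Δφ/Δψ = 0.7617 → d_rh = R√(Δφ²+q²Δλ²) = 11330.1 km
Excess = (11330.1 − 10061.1) / 10061.1 = 1269.0 / 10061.1 = 12.61% ≈ 12.6%

12.6%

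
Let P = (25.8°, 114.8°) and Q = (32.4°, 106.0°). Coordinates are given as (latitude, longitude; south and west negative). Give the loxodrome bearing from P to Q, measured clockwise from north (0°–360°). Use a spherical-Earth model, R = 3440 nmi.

310.7°

Meridional parts: M(φ₁)=+0.4663, M(φ₂)=+0.5983 → ΔM = +0.1320;  Δλ = -0.1536 rad
tan C = Δλ / ΔM = -1.1640 → C = 310.67°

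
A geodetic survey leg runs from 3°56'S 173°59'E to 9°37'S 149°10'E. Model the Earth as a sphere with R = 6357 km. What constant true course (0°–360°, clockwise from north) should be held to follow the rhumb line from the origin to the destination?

Δψ = ln[tan(π/4+φ₂/2)/tan(π/4+φ₁/2)] = -0.0999
Δλ = -0.4331 rad (taken the short way round)
course = atan2(Δλ, Δψ) = 257.01°

257.0°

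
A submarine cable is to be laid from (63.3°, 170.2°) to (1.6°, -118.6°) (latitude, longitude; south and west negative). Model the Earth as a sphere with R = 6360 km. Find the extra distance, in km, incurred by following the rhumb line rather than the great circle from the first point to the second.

Great circle: cos σ = sin φ₁ sin φ₂ + cos φ₁ cos φ₂ cos Δλ,  σ = 1.4003 rad → d_gc = 8905.8 km
Rhumb line: Δψ = -1.4105, q = Δφ/Δψ = 0.7635, d_rh = R√(Δφ²+q²Δλ²) = 9127.9 km
Excess = 9127.9 − 8905.8 = 222.1 ≈ 222 km

222 km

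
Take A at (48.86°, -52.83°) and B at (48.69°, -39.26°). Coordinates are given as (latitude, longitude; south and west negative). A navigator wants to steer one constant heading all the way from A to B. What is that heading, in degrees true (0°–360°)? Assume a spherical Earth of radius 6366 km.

91.1°

Δψ = ln[tan(π/4+φ₂/2)/tan(π/4+φ₁/2)] = -0.0045
Δλ = +0.2368 rad (taken the short way round)
course = atan2(Δλ, Δψ) = 91.09°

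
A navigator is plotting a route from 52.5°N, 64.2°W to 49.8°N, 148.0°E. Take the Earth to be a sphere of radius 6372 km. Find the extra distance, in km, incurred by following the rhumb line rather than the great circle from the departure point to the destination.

Great circle: cos σ = sin φ₁ sin φ₂ + cos φ₁ cos φ₂ cos Δλ,  σ = 1.2938 rad → d_gc = 8244.1 km
Rhumb line: Δψ = -0.0752, q = Δφ/Δψ = 0.6270, d_rh = R√(Δφ²+q²Δλ²) = 10311.3 km
Excess = 10311.3 − 8244.1 = 2067.2 ≈ 2067 km

2067 km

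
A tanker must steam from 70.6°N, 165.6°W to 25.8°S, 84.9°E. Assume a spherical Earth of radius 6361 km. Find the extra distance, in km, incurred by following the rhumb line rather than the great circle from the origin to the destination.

Great circle: cos σ = sin φ₁ sin φ₂ + cos φ₁ cos φ₂ cos Δλ,  σ = 2.1064 rad → d_gc = 13398.7 km
Rhumb line: Δψ = -2.2328, q = Δφ/Δψ = 0.7535, d_rh = R√(Δφ²+q²Δλ²) = 14087.4 km
Excess = 14087.4 − 13398.7 = 688.7 ≈ 689 km

689 km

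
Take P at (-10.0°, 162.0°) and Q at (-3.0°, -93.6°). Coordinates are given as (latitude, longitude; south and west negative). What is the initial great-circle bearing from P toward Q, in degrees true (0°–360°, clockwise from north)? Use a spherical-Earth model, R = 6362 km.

95.6°

N = sin Δλ·cos φ₂ = +0.9673;  D = cos φ₁ sin φ₂ − sin φ₁ cos φ₂ cos Δλ = -0.0947
initial course = atan2(N, D) = 95.59°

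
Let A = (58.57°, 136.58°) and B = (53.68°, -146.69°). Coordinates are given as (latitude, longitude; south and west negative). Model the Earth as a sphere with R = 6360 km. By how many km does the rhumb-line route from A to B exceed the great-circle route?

255 km

Great circle: cos σ = sin φ₁ sin φ₂ + cos φ₁ cos φ₂ cos Δλ,  σ = 0.7099 rad → d_gc = 4515.2 km
Rhumb line: Δψ = -0.1534, q = Δφ/Δψ = 0.5565, d_rh = R√(Δφ²+q²Δλ²) = 4770.5 km
Excess = 4770.5 − 4515.2 = 255.3 ≈ 255 km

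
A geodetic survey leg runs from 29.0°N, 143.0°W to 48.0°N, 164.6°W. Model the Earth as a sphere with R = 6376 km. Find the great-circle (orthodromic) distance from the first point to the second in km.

2810 km

cos σ = sin φ₁ sin φ₂ + cos φ₁ cos φ₂ cos Δλ
      = sin(29.00°)sin(48.00°) + cos(29.00°)cos(48.00°)cos(-21.60°) = 0.9044
σ = 25.255° → d = Rσ = 6376·0.44077 = 2810 km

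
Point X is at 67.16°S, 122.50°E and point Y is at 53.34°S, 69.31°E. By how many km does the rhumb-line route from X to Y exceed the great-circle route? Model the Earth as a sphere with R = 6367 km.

Great circle: cos σ = sin φ₁ sin φ₂ + cos φ₁ cos φ₂ cos Δλ,  σ = 0.4988 rad → d_gc = 3175.9 km
Rhumb line: Δψ = +0.4948, q = Δφ/Δψ = 0.4875, d_rh = R√(Δφ²+q²Δλ²) = 3265.3 km
Excess = 3265.3 − 3175.9 = 89.4 ≈ 89 km

89 km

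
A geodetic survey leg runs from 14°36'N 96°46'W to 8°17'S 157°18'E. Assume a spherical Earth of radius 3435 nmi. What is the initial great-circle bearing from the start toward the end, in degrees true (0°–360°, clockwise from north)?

N = sin Δλ·cos φ₂ = -0.9516;  D = cos φ₁ sin φ₂ − sin φ₁ cos φ₂ cos Δλ = -0.0709
initial course = atan2(N, D) = 265.74°

265.7°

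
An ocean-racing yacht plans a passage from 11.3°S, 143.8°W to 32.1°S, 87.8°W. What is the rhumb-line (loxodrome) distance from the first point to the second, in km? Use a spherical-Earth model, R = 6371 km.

Δψ = ln[tan(π/4+φ₂/2)/tan(π/4+φ₁/2)] = -0.3936;  Δφ = -0.3630 rad,  Δλ = +0.9774 rad
q = Δφ/Δψ = 0.9224
d = R·√(Δφ² + q²Δλ²) = 6371·0.97187 = 6192 km

6192 km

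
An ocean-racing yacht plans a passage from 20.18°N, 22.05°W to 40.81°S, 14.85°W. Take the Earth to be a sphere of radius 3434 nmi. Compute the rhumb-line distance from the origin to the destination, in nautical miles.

3678 nmi

Δψ = ln[tan(π/4+φ₂/2)/tan(π/4+φ₁/2)] = -1.1412;  Δφ = -1.0645 rad,  Δλ = +0.1257 rad
q = Δφ/Δψ = 0.9328
d = R·√(Δφ² + q²Δλ²) = 3434·1.07091 = 3678 nmi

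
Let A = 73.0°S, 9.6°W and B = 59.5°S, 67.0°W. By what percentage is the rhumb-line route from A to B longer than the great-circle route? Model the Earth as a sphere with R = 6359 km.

3.6%

Great circle: σ = 0.4419 rad → d_gc = Rσ = 2810.2 km
Rhumb: Δφ = +0.2356, Δλ = -1.0018, Δψ = +0.6012, q = Δφ/Δψ = 0.3919 → d_rh = R√(Δφ²+q²Δλ²) = 2912.0 km
Excess = (2912.0 − 2810.2) / 2810.2 = 101.8 / 2810.2 = 3.62% ≈ 3.6%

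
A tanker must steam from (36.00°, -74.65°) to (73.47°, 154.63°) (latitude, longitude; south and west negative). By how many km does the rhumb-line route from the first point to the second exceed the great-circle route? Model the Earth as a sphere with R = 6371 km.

Great circle: cos σ = sin φ₁ sin φ₂ + cos φ₁ cos φ₂ cos Δλ,  σ = 1.1447 rad → d_gc = 7292.8 km
Rhumb line: Δψ = +1.2550, q = Δφ/Δψ = 0.5211, d_rh = R√(Δφ²+q²Δλ²) = 8644.9 km
Excess = 8644.9 − 7292.8 = 1352.1 ≈ 1352 km

1352 km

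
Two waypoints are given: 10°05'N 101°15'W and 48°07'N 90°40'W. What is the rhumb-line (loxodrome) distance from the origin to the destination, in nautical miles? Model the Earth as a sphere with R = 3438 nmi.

Rhumb course C = atan2(Δλ, Δψ) with Δψ = ln[tan(π/4+φ₂/2)/tan(π/4+φ₁/2)] = +0.7836, Δλ = +0.1847 → C = 13.26°
d = R·|Δφ| / |cos C| = 3438·0.66381 / 0.97332 = 2345 nmi

2345 nmi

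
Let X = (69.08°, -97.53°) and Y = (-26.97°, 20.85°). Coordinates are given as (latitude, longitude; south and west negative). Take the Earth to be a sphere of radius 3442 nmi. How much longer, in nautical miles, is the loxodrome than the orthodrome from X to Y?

438 nmi

Great circle: cos σ = sin φ₁ sin φ₂ + cos φ₁ cos φ₂ cos Δλ,  σ = 2.1833 rad → d_gc = 7514.79 nmi
Rhumb line: Δψ = -2.1786, q = Δφ/Δψ = 0.7695, d_rh = R√(Δφ²+q²Δλ²) = 7952.34 nmi
Excess = 7952.34 − 7514.79 = 437.55 ≈ 438 nmi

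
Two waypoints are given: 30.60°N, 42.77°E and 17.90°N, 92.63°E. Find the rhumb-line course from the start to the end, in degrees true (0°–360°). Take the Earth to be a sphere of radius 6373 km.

Meridional parts: M(φ₁)=+0.5614, M(φ₂)=+0.3176 → ΔM = -0.2438;  Δλ = +0.8702 rad
tan C = Δλ / ΔM = -3.5692 → C = 105.65°

105.7°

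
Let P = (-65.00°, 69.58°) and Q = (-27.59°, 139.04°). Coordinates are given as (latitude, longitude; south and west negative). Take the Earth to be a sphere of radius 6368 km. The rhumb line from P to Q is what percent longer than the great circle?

Great circle: σ = 0.9870 rad → d_gc = Rσ = 6285.4 km
Rhumb: Δφ = +0.6529, Δλ = +1.2123, Δψ = +1.0052, q = Δφ/Δψ = 0.6496 → d_rh = R√(Δφ²+q²Δλ²) = 6514.2 km
Excess = (6514.2 − 6285.4) / 6285.4 = 228.8 / 6285.4 = 3.64% ≈ 3.6%

3.6%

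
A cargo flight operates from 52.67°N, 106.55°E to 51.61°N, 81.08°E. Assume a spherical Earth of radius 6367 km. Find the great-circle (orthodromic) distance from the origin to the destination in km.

1732 km

cos σ = sin φ₁ sin φ₂ + cos φ₁ cos φ₂ cos Δλ
      = sin(52.67°)sin(51.61°) + cos(52.67°)cos(51.61°)cos(-25.47°) = 0.9632
σ = 15.586° → d = Rσ = 6367·0.27202 = 1732 km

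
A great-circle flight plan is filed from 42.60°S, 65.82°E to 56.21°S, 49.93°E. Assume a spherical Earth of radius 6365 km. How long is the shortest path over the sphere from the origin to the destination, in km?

1889 km

cos σ = sin φ₁ sin φ₂ + cos φ₁ cos φ₂ cos Δλ
      = sin(-42.60°)sin(-56.21°) + cos(-42.60°)cos(-56.21°)cos(-15.89°) = 0.9563
σ = 17.005° → d = Rσ = 6365·0.29680 = 1889 km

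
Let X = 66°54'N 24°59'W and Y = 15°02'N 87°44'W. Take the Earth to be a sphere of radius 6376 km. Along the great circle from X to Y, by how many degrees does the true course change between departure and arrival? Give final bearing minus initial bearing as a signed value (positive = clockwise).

Initial bearing θ₁ = atan2(sin Δλ cos φ₂, cos φ₁ sin φ₂ − sin φ₁ cos φ₂ cos Δλ) = 250.44°
Final bearing θ₂ = (initial bearing from the destination back to the start) + 180° = 202.51°
Δθ = θ₂ − θ₁ = -47.9°

-47.9°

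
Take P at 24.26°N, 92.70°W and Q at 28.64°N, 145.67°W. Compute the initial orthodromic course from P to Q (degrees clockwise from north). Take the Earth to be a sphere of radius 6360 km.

N = sin Δλ·cos φ₂ = -0.7006;  D = cos φ₁ sin φ₂ − sin φ₁ cos φ₂ cos Δλ = +0.2198
initial course = atan2(N, D) = 287.42°

287.4°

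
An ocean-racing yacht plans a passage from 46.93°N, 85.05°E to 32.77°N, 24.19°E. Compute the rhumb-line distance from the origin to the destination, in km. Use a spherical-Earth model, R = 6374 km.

5401 km

Δψ = ln[tan(π/4+φ₂/2)/tan(π/4+φ₁/2)] = -0.3239;  Δφ = -0.2471 rad,  Δλ = -1.0622 rad
q = Δφ/Δψ = 0.7630
d = R·√(Δφ² + q²Δλ²) = 6374·0.84733 = 5401 km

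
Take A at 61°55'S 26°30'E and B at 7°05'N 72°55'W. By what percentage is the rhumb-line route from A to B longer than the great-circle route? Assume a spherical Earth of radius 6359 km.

4.4%

Great circle: σ = 1.7571 rad → d_gc = Rσ = 11173.4 km
Rhumb: Δφ = +1.2043, Δλ = -1.7351, Δψ = +1.5098, q = Δφ/Δψ = 0.7976 → d_rh = R√(Δφ²+q²Δλ²) = 11666.1 km
Excess = (11666.1 − 11173.4) / 11173.4 = 492.7 / 11173.4 = 4.41% ≈ 4.4%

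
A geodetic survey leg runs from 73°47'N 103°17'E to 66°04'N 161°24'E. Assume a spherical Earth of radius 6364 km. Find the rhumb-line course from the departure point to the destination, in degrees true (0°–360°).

111.4°

Meridional parts: M(φ₁)=+1.9486, M(φ₂)=+1.5514 → ΔM = -0.3972;  Δλ = +1.0143 rad
tan C = Δλ / ΔM = -2.5536 → C = 111.39°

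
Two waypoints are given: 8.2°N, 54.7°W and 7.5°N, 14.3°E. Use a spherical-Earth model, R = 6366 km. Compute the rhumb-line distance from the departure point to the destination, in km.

7595 km

Δψ = ln[tan(π/4+φ₂/2)/tan(π/4+φ₁/2)] = -0.0123;  Δφ = -0.0122 rad,  Δλ = +1.2043 rad
q = Δφ/Δψ = 0.9906
d = R·√(Δφ² + q²Δλ²) = 6366·1.19305 = 7595 km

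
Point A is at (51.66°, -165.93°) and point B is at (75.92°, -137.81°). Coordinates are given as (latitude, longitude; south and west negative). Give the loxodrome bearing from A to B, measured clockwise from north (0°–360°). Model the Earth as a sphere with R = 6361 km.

Δψ = ln[tan(π/4+φ₂/2)/tan(π/4+φ₁/2)] = +1.0350
Δλ = +0.4908 rad (taken the short way round)
course = atan2(Δλ, Δψ) = 25.37°

25.4°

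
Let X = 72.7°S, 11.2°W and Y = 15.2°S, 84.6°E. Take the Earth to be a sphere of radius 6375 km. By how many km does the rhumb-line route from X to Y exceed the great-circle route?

619 km

Great circle: cos σ = sin φ₁ sin φ₂ + cos φ₁ cos φ₂ cos Δλ,  σ = 1.3476 rad → d_gc = 8591.1 km
Rhumb line: Δψ = +1.6146, q = Δφ/Δψ = 0.6216, d_rh = R√(Δφ²+q²Δλ²) = 9210.1 km
Excess = 9210.1 − 8591.1 = 619.0 ≈ 619 km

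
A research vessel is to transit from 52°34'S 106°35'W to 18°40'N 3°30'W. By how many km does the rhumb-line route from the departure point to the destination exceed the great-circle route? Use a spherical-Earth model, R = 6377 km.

Great circle: cos σ = sin φ₁ sin φ₂ + cos φ₁ cos φ₂ cos Δλ,  σ = 1.9655 rad → d_gc = 12533.8 km
Rhumb line: Δψ = +1.4140, q = Δφ/Δψ = 0.8792, d_rh = R√(Δφ²+q²Δλ²) = 12830.2 km
Excess = 12830.2 − 12533.8 = 296.4 ≈ 296 km

296 km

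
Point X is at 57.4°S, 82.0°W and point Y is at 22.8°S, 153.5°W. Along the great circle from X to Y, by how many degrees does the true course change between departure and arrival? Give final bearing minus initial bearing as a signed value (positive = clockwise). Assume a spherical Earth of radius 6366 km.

+51.8°

At departure: θ₁ = atan2(sin Δλ cos φ₂, cos φ₁ sin φ₂ − sin φ₁ cos φ₂ cos Δλ) = 272.47°
At arrival: θ₂ = atan2(sin Δλ cos φ₁, −cos φ₂ sin φ₁ + sin φ₂ cos φ₁ cos Δλ) = 324.27°
Δθ = θ₂ − θ₁ = +51.8°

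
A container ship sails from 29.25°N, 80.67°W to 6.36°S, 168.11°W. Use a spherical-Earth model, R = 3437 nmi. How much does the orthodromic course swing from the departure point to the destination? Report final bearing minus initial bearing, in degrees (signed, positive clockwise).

-22.5°

At departure: θ₁ = atan2(sin Δλ cos φ₂, cos φ₁ sin φ₂ − sin φ₁ cos φ₂ cos Δλ) = 263.20°
At arrival: θ₂ = atan2(sin Δλ cos φ₁, −cos φ₂ sin φ₁ + sin φ₂ cos φ₁ cos Δλ) = 240.66°
Δθ = θ₂ − θ₁ = -22.5°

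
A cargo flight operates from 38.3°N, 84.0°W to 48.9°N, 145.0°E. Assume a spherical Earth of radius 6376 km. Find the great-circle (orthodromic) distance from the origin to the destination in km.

cos σ = sin φ₁ sin φ₂ + cos φ₁ cos φ₂ cos Δλ
      = sin(38.30°)sin(48.90°) + cos(38.30°)cos(48.90°)cos(-131.00°) = 0.1286
σ = 82.612° → d = Rσ = 6376·1.44185 = 9193 km

9193 km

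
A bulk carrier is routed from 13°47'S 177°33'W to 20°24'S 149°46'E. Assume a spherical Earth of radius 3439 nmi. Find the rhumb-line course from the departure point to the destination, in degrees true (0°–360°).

Meridional parts: M(φ₁)=-0.2429, M(φ₂)=-0.3638 → ΔM = -0.1209;  Δλ = -0.5704 rad
tan C = Δλ / ΔM = +4.7183 → C = 258.03°

258.0°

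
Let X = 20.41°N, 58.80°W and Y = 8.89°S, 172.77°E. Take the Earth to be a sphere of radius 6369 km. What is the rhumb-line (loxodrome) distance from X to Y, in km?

Rhumb course C = atan2(Δλ, Δψ) with Δψ = ln[tan(π/4+φ₂/2)/tan(π/4+φ₁/2)] = -0.5198, Δλ = -2.2415 → C = 256.94°
d = R·|Δφ| / |cos C| = 6369·0.51138 / 0.22590 = 14418 km

14418 km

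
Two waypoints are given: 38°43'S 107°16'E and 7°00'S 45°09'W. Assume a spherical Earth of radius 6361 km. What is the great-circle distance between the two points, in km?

14167 km

cos σ = sin φ₁ sin φ₂ + cos φ₁ cos φ₂ cos Δλ
      = sin(-38.72°)sin(-7.00°) + cos(-38.72°)cos(-7.00°)cos(-152.42°) = -0.6102
σ = 127.603° → d = Rσ = 6361·2.22709 = 14167 km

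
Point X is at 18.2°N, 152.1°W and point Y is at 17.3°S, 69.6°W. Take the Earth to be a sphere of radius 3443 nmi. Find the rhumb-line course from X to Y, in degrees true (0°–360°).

Δψ = ln[tan(π/4+φ₂/2)/tan(π/4+φ₁/2)] = -0.6298
Δλ = +1.4399 rad (taken the short way round)
course = atan2(Δλ, Δψ) = 113.62°

113.6°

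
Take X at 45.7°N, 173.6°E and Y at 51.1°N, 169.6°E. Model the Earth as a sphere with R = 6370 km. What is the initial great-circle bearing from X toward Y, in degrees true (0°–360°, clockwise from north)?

N = sin Δλ·cos φ₂ = -0.0438;  D = cos φ₁ sin φ₂ − sin φ₁ cos φ₂ cos Δλ = +0.0952
initial course = atan2(N, D) = 335.29°

335.3°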